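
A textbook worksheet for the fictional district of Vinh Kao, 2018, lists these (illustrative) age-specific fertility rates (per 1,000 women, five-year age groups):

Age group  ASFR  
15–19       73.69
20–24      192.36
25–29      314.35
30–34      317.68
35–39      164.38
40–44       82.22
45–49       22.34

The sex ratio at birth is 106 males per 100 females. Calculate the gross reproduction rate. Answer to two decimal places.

Proportion female at birth = 100 / (100 + 106) = 0.48544.
Sum of ASFRs = 73.69 + 192.36 + 314.35 + 317.68 + 164.38 + 82.22 + 22.34 = 1167.02
TFR = 5 × 1167.02 / 1000 = 5.8351
GRR = 0.48544 × 5.8351 = 2.83259

2.83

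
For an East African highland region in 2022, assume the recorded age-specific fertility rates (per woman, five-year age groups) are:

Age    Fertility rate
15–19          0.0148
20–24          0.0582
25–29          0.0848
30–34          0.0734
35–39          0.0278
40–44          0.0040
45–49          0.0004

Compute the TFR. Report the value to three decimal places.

Sum of ASFRs = 0.0148 + 0.0582 + 0.0848 + 0.0734 + 0.0278 + 0.0040 + 0.0004 = 0.2634
TFR = 5 × 0.2634 = 1.317

1.317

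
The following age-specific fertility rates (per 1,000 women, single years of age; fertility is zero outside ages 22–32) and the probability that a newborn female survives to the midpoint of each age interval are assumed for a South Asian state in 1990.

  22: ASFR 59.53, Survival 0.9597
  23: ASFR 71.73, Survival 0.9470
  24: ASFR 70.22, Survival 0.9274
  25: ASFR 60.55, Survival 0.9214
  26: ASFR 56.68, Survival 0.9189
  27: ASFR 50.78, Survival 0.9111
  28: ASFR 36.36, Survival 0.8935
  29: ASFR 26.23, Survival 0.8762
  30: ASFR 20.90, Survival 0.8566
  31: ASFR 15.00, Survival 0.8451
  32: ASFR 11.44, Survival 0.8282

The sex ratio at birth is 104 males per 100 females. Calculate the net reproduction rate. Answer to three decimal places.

Proportion female at birth = 100 / (100 + 104) = 0.49020.
Survival-weighted fertility by age (1·fₓ·Sₓ):
  22: 1 × 59.53/1000 × 0.9597 = 0.05713
  23: 1 × 71.73/1000 × 0.9470 = 0.06793
  24: 1 × 70.22/1000 × 0.9274 = 0.06512
  25: 1 × 60.55/1000 × 0.9214 = 0.05579
  26: 1 × 56.68/1000 × 0.9189 = 0.05208
  27: 1 × 50.78/1000 × 0.9111 = 0.04627
  28: 1 × 36.36/1000 × 0.8935 = 0.03249
  29: 1 × 26.23/1000 × 0.8762 = 0.02298
  30: 1 × 20.90/1000 × 0.8566 = 0.01790
  31: 1 × 15.00/1000 × 0.8451 = 0.01268
  32: 1 × 11.44/1000 × 0.8282 = 0.00947
Sum = 0.43984
NRR = 0.49020 × 0.43984 = 0.21561
With NRR below 1 the population is below replacement fertility.

0.216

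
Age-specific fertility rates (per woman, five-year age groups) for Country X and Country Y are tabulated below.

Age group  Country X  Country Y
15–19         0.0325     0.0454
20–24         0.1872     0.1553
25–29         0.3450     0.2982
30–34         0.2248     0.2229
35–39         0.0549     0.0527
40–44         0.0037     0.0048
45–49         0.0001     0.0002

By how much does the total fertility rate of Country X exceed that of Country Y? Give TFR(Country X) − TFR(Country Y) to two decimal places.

0.34

Country X:
  Sum of ASFRs = 0.0325 + 0.1872 + 0.3450 + 0.2248 + 0.0549 + 0.0037 + 0.0001 = 0.8482
  TFR = 5 × 0.8482 = 4.241
Country Y:
  Sum of ASFRs = 0.0454 + 0.1553 + 0.2982 + 0.2229 + 0.0527 + 0.0048 + 0.0002 = 0.7795
  TFR = 5 × 0.7795 = 3.8975
Difference = 4.241 − 3.8975 = 0.3435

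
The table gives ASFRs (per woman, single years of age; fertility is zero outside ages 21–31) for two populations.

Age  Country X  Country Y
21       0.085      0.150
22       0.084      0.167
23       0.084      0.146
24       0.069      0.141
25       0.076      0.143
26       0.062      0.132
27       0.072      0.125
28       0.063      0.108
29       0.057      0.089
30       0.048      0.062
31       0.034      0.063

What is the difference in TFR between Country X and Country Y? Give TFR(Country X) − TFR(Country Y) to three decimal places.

Country X:
  Sum of ASFRs = 0.085 + 0.084 + 0.084 + 0.069 + 0.076 + 0.062 + 0.072 + 0.063 + 0.057 + 0.048 + 0.034 = 0.734
  TFR = 0.734
Country Y:
  Sum of ASFRs = 0.150 + 0.167 + 0.146 + 0.141 + 0.143 + 0.132 + 0.125 + 0.108 + 0.089 + 0.062 + 0.063 = 1.326
  TFR = 1.326
Difference = 0.734 − 1.326 = -0.592

-0.592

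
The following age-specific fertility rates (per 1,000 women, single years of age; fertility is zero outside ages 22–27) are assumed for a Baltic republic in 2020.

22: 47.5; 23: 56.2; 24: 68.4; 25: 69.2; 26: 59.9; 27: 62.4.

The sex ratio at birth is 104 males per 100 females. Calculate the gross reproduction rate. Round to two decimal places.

0.18

Proportion female at birth = 100 / (100 + 104) = 0.49020.
Sum of ASFRs = 47.5 + 56.2 + 68.4 + 69.2 + 59.9 + 62.4 = 363.6
TFR = 363.6 / 1000 = 0.3636
GRR = 0.49020 × 0.3636 = 0.17824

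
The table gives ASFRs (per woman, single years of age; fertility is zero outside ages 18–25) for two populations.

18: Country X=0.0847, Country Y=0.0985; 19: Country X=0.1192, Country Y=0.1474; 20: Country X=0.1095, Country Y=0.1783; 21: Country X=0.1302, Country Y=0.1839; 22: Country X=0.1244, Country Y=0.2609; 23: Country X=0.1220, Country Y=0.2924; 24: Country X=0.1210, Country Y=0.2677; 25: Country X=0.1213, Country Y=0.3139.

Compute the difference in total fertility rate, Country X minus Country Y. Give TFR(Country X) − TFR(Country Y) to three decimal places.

Country X:
  Sum of ASFRs = 0.0847 + 0.1192 + 0.1095 + 0.1302 + 0.1244 + 0.1220 + 0.1210 + 0.1213 = 0.9323
  TFR = 0.9323
Country Y:
  Sum of ASFRs = 0.0985 + 0.1474 + 0.1783 + 0.1839 + 0.2609 + 0.2924 + 0.2677 + 0.3139 = 1.7430
  TFR = 1.743
Difference = 0.9323 − 1.743 = -0.8107

-0.811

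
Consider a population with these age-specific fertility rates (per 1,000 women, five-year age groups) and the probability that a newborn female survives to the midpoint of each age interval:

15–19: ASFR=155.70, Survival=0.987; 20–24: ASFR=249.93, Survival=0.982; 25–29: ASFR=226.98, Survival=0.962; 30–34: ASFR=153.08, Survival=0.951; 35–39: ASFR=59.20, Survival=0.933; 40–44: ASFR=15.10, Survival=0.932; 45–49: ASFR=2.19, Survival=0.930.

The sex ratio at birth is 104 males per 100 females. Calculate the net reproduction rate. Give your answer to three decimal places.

Proportion female at birth = 100 / (100 + 104) = 0.49020.
Each age group contributes 5 × ASFR × survival:
  15–19: 5 × 155.70/1000 × 0.987 = 0.76838
  20–24: 5 × 249.93/1000 × 0.982 = 1.22716
  25–29: 5 × 226.98/1000 × 0.962 = 1.09177
  30–34: 5 × 153.08/1000 × 0.951 = 0.72790
  35–39: 5 × 59.20/1000 × 0.933 = 0.27617
  40–44: 5 × 15.10/1000 × 0.932 = 0.07037
  45–49: 5 × 2.19/1000 × 0.930 = 0.01018
Sum = 4.17193
NRR = 0.49020 × 4.17193 = 2.04508
An NRR exceeding 1 indicates intrinsic growth under these rates.

2.045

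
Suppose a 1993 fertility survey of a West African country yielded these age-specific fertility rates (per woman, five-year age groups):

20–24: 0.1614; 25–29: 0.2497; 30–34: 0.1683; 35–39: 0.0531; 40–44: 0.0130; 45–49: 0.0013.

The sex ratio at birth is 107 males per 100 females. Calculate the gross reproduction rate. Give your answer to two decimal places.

Proportion female at birth = 100 / (100 + 107) = 0.48309.
Sum of ASFRs = 0.1614 + 0.2497 + 0.1683 + 0.0531 + 0.0130 + 0.0013 = 0.6468
TFR = 5 × 0.6468 = 3.234
GRR = 0.48309 × 3.234 = 1.56231

1.56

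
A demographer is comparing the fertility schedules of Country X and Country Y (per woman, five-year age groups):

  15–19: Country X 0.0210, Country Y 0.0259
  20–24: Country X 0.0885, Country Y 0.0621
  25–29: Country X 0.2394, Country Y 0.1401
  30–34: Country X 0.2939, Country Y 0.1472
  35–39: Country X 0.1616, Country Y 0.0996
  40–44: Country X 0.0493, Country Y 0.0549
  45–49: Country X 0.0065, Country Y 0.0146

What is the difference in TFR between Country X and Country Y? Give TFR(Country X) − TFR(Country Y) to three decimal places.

Country X:
  Sum of ASFRs = 0.0210 + 0.0885 + 0.2394 + 0.2939 + 0.1616 + 0.0493 + 0.0065 = 0.8602
  TFR = 5 × 0.8602 = 4.301
Country Y:
  Sum of ASFRs = 0.0259 + 0.0621 + 0.1401 + 0.1472 + 0.0996 + 0.0549 + 0.0146 = 0.5444
  TFR = 5 × 0.5444 = 2.722
Difference = 4.301 − 2.722 = 1.579

1.579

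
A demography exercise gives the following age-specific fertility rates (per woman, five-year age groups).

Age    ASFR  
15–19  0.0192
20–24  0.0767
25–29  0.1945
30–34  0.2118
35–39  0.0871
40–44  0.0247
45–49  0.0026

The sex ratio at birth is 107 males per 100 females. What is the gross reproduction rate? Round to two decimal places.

1.49

Proportion female at birth = 100 / (100 + 107) = 0.48309.
Sum of ASFRs = 0.0192 + 0.0767 + 0.1945 + 0.2118 + 0.0871 + 0.0247 + 0.0026 = 0.6166
TFR = 5 × 0.6166 = 3.083
GRR = 0.48309 × 3.083 = 1.48937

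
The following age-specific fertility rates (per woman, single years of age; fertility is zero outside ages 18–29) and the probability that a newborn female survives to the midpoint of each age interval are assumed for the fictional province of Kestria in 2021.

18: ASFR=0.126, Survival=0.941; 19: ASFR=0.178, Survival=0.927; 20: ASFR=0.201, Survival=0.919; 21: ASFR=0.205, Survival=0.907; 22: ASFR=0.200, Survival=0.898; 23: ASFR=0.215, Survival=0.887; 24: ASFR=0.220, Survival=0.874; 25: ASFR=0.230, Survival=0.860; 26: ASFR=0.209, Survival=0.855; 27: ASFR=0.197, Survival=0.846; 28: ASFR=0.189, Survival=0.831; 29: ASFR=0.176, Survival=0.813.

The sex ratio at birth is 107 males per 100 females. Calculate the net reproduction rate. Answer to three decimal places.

0.995

Proportion female at birth = 100 / (100 + 107) = 0.48309.
Per-age-group product (1 × ASFR × survival probability):
  18: 1 × 0.126 × 0.941 = 0.11857
  19: 1 × 0.178 × 0.927 = 0.16501
  20: 1 × 0.201 × 0.919 = 0.18472
  21: 1 × 0.205 × 0.907 = 0.18594
  22: 1 × 0.200 × 0.898 = 0.17960
  23: 1 × 0.215 × 0.887 = 0.19071
  24: 1 × 0.220 × 0.874 = 0.19228
  25: 1 × 0.230 × 0.860 = 0.19780
  26: 1 × 0.209 × 0.855 = 0.17870
  27: 1 × 0.197 × 0.846 = 0.16666
  28: 1 × 0.189 × 0.831 = 0.15706
  29: 1 × 0.176 × 0.813 = 0.14309
Sum = 2.06014
NRR = 0.48309 × 2.06014 = 0.99523
With NRR below 1 the population is below replacement fertility.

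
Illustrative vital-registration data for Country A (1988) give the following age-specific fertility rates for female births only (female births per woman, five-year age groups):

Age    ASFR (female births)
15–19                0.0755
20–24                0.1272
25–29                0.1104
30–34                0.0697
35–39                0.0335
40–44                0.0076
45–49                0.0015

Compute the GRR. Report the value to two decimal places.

Sum of female ASFRs = 0.0755 + 0.1272 + 0.1104 + 0.0697 + 0.0335 + 0.0076 + 0.0015 = 0.4254
GRR = 5 × 0.4254 = 2.127

2.13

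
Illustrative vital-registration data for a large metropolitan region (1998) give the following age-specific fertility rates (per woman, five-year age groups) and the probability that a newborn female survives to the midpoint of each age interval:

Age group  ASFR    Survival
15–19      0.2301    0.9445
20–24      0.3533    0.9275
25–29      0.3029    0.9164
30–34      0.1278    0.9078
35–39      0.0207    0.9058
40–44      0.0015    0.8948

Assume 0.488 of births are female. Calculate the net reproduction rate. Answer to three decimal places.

2.339

Proportion female at birth = 0.488.
Each age group contributes 5 × ASFR × survival:
  15–19: 5 × 0.2301 × 0.9445 = 1.08665
  20–24: 5 × 0.3533 × 0.9275 = 1.63843
  25–29: 5 × 0.3029 × 0.9164 = 1.38789
  30–34: 5 × 0.1278 × 0.9078 = 0.58008
  35–39: 5 × 0.0207 × 0.9058 = 0.09375
  40–44: 5 × 0.0015 × 0.8948 = 0.00671
Sum = 4.79351
NRR = 0.488 × 4.79351 = 2.33923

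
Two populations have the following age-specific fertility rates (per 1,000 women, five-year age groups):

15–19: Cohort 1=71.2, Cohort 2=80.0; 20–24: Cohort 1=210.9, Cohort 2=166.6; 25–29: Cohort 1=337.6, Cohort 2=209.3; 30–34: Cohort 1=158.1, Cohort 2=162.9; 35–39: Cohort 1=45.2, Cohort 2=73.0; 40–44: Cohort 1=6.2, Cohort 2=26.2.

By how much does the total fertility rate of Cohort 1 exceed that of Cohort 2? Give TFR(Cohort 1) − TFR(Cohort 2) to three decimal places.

Cohort 1:
  Sum of ASFRs = 71.2 + 210.9 + 337.6 + 158.1 + 45.2 + 6.2 = 829.2
  TFR = 5 × 829.2 / 1000 = 4.146
Cohort 2:
  Sum of ASFRs = 80.0 + 166.6 + 209.3 + 162.9 + 73.0 + 26.2 = 718.0
  TFR = 5 × 718.0 / 1000 = 3.59
Difference = 4.146 − 3.59 = 0.556

0.556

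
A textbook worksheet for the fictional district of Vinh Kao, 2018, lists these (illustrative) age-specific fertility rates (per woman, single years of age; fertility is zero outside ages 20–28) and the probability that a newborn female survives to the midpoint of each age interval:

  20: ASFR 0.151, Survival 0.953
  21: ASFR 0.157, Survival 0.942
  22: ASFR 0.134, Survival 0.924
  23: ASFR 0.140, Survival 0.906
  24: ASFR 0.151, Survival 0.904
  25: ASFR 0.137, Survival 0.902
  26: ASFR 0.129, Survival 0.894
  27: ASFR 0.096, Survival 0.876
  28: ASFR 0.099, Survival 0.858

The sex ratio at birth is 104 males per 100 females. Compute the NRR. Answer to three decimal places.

Proportion female at birth = 100 / (100 + 104) = 0.49020.
Per-age-group product (1 × ASFR × survival probability):
  20: 1 × 0.151 × 0.953 = 0.14390
  21: 1 × 0.157 × 0.942 = 0.14789
  22: 1 × 0.134 × 0.924 = 0.12382
  23: 1 × 0.140 × 0.906 = 0.12684
  24: 1 × 0.151 × 0.904 = 0.13650
  25: 1 × 0.137 × 0.902 = 0.12357
  26: 1 × 0.129 × 0.894 = 0.11533
  27: 1 × 0.096 × 0.876 = 0.08410
  28: 1 × 0.099 × 0.858 = 0.08494
Sum = 1.08689
NRR = 0.49020 × 1.08689 = 0.53279
With NRR below 1 the population is below replacement fertility.

0.533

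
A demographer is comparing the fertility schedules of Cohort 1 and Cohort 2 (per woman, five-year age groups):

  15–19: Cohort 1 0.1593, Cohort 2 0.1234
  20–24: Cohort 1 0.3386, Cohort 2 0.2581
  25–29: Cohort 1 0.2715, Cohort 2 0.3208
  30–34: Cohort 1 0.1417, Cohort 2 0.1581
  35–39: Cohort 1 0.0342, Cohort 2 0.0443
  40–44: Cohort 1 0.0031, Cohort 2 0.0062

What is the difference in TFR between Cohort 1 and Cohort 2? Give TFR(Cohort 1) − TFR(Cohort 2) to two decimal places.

Cohort 1:
  Sum of ASFRs = 0.1593 + 0.3386 + 0.2715 + 0.1417 + 0.0342 + 0.0031 = 0.9484
  TFR = 5 × 0.9484 = 4.742
Cohort 2:
  Sum of ASFRs = 0.1234 + 0.2581 + 0.3208 + 0.1581 + 0.0443 + 0.0062 = 0.9109
  TFR = 5 × 0.9109 = 4.5545
Difference = 4.742 − 4.5545 = 0.1875

0.19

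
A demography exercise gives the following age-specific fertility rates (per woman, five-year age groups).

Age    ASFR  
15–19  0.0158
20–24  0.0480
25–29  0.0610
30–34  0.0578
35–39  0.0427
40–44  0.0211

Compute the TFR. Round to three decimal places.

1.232

Sum of ASFRs = 0.0158 + 0.0480 + 0.0610 + 0.0578 + 0.0427 + 0.0211 = 0.2464
TFR = 5 × 0.2464 = 1.232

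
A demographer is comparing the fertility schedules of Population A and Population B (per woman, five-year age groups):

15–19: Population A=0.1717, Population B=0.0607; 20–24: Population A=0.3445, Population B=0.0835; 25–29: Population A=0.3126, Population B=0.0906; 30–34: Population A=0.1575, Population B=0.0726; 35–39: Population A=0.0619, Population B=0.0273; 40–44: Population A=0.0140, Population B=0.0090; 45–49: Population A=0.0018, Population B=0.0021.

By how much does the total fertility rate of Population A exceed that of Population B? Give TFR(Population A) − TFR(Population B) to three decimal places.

Population A:
  Sum of ASFRs = 0.1717 + 0.3445 + 0.3126 + 0.1575 + 0.0619 + 0.0140 + 0.0018 = 1.0640
  TFR = 5 × 1.0640 = 5.32
Population B:
  Sum of ASFRs = 0.0607 + 0.0835 + 0.0906 + 0.0726 + 0.0273 + 0.0090 + 0.0021 = 0.3458
  TFR = 5 × 0.3458 = 1.729
Difference = 5.32 − 1.729 = 3.591

3.591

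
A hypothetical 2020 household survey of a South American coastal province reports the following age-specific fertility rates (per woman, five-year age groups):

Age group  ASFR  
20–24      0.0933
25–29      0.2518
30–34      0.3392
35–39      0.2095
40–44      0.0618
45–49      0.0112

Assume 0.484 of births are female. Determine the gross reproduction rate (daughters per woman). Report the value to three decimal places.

2.340

Proportion female at birth = 0.484.
Sum of ASFRs = 0.0933 + 0.2518 + 0.3392 + 0.2095 + 0.0618 + 0.0112 = 0.9668
TFR = 5 × 0.9668 = 4.834
GRR = 0.484 × 4.834 = 2.33966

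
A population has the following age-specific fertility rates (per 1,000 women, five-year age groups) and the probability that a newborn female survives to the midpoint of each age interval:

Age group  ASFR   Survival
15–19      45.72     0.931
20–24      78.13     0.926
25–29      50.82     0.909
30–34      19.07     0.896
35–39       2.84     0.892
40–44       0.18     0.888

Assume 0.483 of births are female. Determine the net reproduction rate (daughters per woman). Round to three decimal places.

Proportion female at birth = 0.483.
Survival-weighted fertility by age (5·fₓ·Sₓ):
  15–19: 5 × 45.72/1000 × 0.931 = 0.21283
  20–24: 5 × 78.13/1000 × 0.926 = 0.36174
  25–29: 5 × 50.82/1000 × 0.909 = 0.23098
  30–34: 5 × 19.07/1000 × 0.896 = 0.08543
  35–39: 5 × 2.84/1000 × 0.892 = 0.01267
  40–44: 5 × 0.18/1000 × 0.888 = 0.00080
Sum = 0.90445
NRR = 0.483 × 0.90445 = 0.43685

0.437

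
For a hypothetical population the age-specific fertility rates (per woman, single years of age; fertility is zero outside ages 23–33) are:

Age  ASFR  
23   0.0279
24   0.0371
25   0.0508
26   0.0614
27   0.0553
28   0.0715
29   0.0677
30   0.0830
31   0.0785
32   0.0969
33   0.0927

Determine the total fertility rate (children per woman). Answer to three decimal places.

Sum of ASFRs = 0.0279 + 0.0371 + 0.0508 + 0.0614 + 0.0553 + 0.0715 + 0.0677 + 0.0830 + 0.0785 + 0.0969 + 0.0927 = 0.7228
TFR = 0.7228

0.723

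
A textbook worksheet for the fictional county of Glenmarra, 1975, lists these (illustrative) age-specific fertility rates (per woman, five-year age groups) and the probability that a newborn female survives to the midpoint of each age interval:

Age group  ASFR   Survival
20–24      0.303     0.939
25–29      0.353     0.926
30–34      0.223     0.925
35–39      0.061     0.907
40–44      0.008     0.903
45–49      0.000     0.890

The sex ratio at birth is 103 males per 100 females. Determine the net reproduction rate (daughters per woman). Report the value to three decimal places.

Proportion female at birth = 100 / (100 + 103) = 0.49261.
Per-age-group product (5 × ASFR × survival probability):
  20–24: 5 × 0.303 × 0.939 = 1.42259
  25–29: 5 × 0.353 × 0.926 = 1.63439
  30–34: 5 × 0.223 × 0.925 = 1.03138
  35–39: 5 × 0.061 × 0.907 = 0.27664
  40–44: 5 × 0.008 × 0.903 = 0.03612
  45–49: 5 × 0.000 × 0.890 = 0.00000
Sum = 4.40112
NRR = 0.49261 × 4.40112 = 2.16804

2.168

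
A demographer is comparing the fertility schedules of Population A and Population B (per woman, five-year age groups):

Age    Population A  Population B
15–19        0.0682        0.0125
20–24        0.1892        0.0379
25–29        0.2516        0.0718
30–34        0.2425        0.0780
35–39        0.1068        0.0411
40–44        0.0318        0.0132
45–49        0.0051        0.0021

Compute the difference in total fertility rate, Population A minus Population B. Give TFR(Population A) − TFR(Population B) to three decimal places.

Population A:
  Sum of ASFRs = 0.0682 + 0.1892 + 0.2516 + 0.2425 + 0.1068 + 0.0318 + 0.0051 = 0.8952
  TFR = 5 × 0.8952 = 4.476
Population B:
  Sum of ASFRs = 0.0125 + 0.0379 + 0.0718 + 0.0780 + 0.0411 + 0.0132 + 0.0021 = 0.2566
  TFR = 5 × 0.2566 = 1.283
Difference = 4.476 − 1.283 = 3.193

3.193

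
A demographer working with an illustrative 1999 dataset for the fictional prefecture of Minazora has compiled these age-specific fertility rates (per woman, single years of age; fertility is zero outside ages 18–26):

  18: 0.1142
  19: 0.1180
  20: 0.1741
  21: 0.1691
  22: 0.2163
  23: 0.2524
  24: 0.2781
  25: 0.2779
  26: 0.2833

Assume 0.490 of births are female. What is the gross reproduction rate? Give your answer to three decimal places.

Proportion female at birth = 0.490.
Sum of ASFRs = 0.1142 + 0.1180 + 0.1741 + 0.1691 + 0.2163 + 0.2524 + 0.2781 + 0.2779 + 0.2833 = 1.8834
TFR = 1.8834
GRR = 0.490 × 1.8834 = 0.92287

0.923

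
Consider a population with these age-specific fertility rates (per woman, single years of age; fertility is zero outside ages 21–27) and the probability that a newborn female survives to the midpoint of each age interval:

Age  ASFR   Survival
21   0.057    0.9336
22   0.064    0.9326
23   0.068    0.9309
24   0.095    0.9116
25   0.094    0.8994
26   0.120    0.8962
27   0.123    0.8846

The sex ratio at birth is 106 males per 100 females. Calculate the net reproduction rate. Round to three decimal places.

0.274

Proportion female at birth = 100 / (100 + 106) = 0.48544.
Per-age-group product (1 × ASFR × survival probability):
  21: 1 × 0.057 × 0.9336 = 0.05322
  22: 1 × 0.064 × 0.9326 = 0.05969
  23: 1 × 0.068 × 0.9309 = 0.06330
  24: 1 × 0.095 × 0.9116 = 0.08660
  25: 1 × 0.094 × 0.8994 = 0.08454
  26: 1 × 0.120 × 0.8962 = 0.10754
  27: 1 × 0.123 × 0.8846 = 0.10881
Sum = 0.56370
NRR = 0.48544 × 0.56370 = 0.27364
An NRR under 1 implies long-run decline under these rates.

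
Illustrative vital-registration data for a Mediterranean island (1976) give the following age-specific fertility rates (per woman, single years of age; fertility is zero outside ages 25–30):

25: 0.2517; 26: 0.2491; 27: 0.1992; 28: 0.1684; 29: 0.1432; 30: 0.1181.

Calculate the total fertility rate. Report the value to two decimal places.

1.13

Sum of ASFRs = 0.2517 + 0.2491 + 0.1992 + 0.1684 + 0.1432 + 0.1181 = 1.1297
TFR = 1.1297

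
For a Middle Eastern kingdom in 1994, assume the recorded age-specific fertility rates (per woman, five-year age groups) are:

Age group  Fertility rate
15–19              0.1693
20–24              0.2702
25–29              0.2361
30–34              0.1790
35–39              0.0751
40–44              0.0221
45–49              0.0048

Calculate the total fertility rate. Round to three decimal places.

Sum of ASFRs = 0.1693 + 0.2702 + 0.2361 + 0.1790 + 0.0751 + 0.0221 + 0.0048 = 0.9566
TFR = 5 × 0.9566 = 4.783

4.783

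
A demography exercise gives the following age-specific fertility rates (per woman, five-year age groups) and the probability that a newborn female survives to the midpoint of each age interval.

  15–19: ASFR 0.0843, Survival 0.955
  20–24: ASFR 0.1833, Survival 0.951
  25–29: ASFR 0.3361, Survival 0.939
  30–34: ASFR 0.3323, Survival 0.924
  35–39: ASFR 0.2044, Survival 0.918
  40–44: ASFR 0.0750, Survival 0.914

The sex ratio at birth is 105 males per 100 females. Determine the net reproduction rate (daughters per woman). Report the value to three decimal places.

2.765

Proportion female at birth = 100 / (100 + 105) = 0.48780.
Weighting each age-specific rate by interval width and survival:
  15–19: 5 × 0.0843 × 0.955 = 0.40253
  20–24: 5 × 0.1833 × 0.951 = 0.87159
  25–29: 5 × 0.3361 × 0.939 = 1.57799
  30–34: 5 × 0.3323 × 0.924 = 1.53523
  35–39: 5 × 0.2044 × 0.918 = 0.93820
  40–44: 5 × 0.0750 × 0.914 = 0.34275
Sum = 5.66829
NRR = 0.48780 × 5.66829 = 2.76499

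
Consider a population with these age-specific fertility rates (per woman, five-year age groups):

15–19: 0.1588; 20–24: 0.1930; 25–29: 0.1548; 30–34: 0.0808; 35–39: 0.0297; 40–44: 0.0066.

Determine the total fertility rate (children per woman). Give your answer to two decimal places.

Sum of ASFRs = 0.1588 + 0.1930 + 0.1548 + 0.0808 + 0.0297 + 0.0066 = 0.6237
TFR = 5 × 0.6237 = 3.1185

3.12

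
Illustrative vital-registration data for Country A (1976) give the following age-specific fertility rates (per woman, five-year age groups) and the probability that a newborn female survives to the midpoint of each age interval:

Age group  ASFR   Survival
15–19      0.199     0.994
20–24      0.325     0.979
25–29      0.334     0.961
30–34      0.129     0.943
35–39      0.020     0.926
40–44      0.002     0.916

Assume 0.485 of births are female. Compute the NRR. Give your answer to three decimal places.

Proportion female at birth = 0.485.
Per-age-group product (5 × ASFR × survival probability):
  15–19: 5 × 0.199 × 0.994 = 0.98903
  20–24: 5 × 0.325 × 0.979 = 1.59088
  25–29: 5 × 0.334 × 0.961 = 1.60487
  30–34: 5 × 0.129 × 0.943 = 0.60824
  35–39: 5 × 0.020 × 0.926 = 0.09260
  40–44: 5 × 0.002 × 0.916 = 0.00916
Sum = 4.89478
NRR = 0.485 × 4.89478 = 2.37397

2.374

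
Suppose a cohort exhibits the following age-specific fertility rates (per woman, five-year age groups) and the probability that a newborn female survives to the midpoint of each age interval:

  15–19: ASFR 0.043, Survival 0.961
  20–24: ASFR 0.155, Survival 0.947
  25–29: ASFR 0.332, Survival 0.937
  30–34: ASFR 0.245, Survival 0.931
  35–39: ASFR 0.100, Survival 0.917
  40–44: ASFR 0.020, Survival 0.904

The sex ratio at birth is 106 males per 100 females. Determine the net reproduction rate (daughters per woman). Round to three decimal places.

2.032

Proportion female at birth = 100 / (100 + 106) = 0.48544.
Weighting each age-specific rate by interval width and survival:
  15–19: 5 × 0.043 × 0.961 = 0.20662
  20–24: 5 × 0.155 × 0.947 = 0.73393
  25–29: 5 × 0.332 × 0.937 = 1.55542
  30–34: 5 × 0.245 × 0.931 = 1.14048
  35–39: 5 × 0.100 × 0.917 = 0.45850
  40–44: 5 × 0.020 × 0.904 = 0.09040
Sum = 4.18535
NRR = 0.48544 × 4.18535 = 2.03174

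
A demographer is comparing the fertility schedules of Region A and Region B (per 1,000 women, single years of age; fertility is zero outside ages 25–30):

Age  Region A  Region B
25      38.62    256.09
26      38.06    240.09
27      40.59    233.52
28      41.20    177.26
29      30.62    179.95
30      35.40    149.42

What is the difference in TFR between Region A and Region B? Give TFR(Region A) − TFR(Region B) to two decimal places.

-1.01

Region A:
  Sum of ASFRs = 38.62 + 38.06 + 40.59 + 41.20 + 30.62 + 35.40 = 224.49
  TFR = 224.49 / 1000 = 0.22449
Region B:
  Sum of ASFRs = 256.09 + 240.09 + 233.52 + 177.26 + 179.95 + 149.42 = 1236.33
  TFR = 1236.33 / 1000 = 1.23633
Difference = 0.22449 − 1.23633 = -1.01184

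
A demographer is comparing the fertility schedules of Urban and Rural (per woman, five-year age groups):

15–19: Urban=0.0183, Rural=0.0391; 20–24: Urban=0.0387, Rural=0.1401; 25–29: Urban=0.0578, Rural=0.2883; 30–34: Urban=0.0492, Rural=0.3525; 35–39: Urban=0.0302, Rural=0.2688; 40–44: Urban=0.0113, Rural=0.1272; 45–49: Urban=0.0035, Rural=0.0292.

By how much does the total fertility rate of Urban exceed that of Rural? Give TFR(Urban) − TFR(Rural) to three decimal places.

-5.181

Urban:
  Sum of ASFRs = 0.0183 + 0.0387 + 0.0578 + 0.0492 + 0.0302 + 0.0113 + 0.0035 = 0.2090
  TFR = 5 × 0.2090 = 1.045
Rural:
  Sum of ASFRs = 0.0391 + 0.1401 + 0.2883 + 0.3525 + 0.2688 + 0.1272 + 0.0292 = 1.2452
  TFR = 5 × 1.2452 = 6.226
Difference = 1.045 − 6.226 = -5.181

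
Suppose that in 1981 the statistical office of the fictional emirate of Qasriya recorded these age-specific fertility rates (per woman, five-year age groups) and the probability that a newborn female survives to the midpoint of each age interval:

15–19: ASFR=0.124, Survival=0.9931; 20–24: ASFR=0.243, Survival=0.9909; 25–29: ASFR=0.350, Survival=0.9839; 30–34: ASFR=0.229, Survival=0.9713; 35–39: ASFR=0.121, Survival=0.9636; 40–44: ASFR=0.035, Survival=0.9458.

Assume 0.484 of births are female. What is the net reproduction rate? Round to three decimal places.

2.615

Proportion female at birth = 0.484.
Weighting each age-specific rate by interval width and survival:
  15–19: 5 × 0.124 × 0.9931 = 0.61572
  20–24: 5 × 0.243 × 0.9909 = 1.20394
  25–29: 5 × 0.350 × 0.9839 = 1.72183
  30–34: 5 × 0.229 × 0.9713 = 1.11214
  35–39: 5 × 0.121 × 0.9636 = 0.58298
  40–44: 5 × 0.035 × 0.9458 = 0.16552
Sum = 5.40213
NRR = 0.484 × 5.40213 = 2.61463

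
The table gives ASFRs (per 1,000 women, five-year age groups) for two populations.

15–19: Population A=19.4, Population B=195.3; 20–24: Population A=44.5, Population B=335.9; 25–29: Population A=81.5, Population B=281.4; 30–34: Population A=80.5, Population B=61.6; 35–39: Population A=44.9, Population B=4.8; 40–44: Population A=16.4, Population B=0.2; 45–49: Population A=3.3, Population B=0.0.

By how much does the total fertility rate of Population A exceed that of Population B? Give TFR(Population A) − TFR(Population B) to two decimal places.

-2.94

Population A:
  Sum of ASFRs = 19.4 + 44.5 + 81.5 + 80.5 + 44.9 + 16.4 + 3.3 = 290.5
  TFR = 5 × 290.5 / 1000 = 1.4525
Population B:
  Sum of ASFRs = 195.3 + 335.9 + 281.4 + 61.6 + 4.8 + 0.2 + 0.0 = 879.2
  TFR = 5 × 879.2 / 1000 = 4.396
Difference = 1.4525 − 4.396 = -2.9435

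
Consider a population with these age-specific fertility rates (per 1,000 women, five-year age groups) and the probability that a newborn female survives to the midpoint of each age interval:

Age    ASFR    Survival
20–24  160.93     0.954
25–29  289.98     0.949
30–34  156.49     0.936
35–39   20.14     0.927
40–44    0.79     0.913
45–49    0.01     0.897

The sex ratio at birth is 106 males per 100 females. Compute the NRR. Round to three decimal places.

Proportion female at birth = 100 / (100 + 106) = 0.48544.
Weighting each age-specific rate by interval width and survival:
  20–24: 5 × 160.93/1000 × 0.954 = 0.76764
  25–29: 5 × 289.98/1000 × 0.949 = 1.37596
  30–34: 5 × 156.49/1000 × 0.936 = 0.73237
  35–39: 5 × 20.14/1000 × 0.927 = 0.09335
  40–44: 5 × 0.79/1000 × 0.913 = 0.00361
  45–49: 5 × 0.01/1000 × 0.897 = 0.00004
Sum = 2.97297
NRR = 0.48544 × 2.97297 = 1.44320

1.443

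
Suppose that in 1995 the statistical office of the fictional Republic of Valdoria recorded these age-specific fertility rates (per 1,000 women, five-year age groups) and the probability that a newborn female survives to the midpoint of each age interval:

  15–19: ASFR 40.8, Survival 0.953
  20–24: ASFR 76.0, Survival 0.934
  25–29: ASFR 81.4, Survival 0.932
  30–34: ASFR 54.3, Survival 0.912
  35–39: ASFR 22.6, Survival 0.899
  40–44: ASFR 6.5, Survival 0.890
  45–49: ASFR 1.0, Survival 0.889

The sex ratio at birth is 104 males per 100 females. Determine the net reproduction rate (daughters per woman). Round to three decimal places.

Proportion female at birth = 100 / (100 + 104) = 0.49020.
Per-age-group product (5 × ASFR × survival probability):
  15–19: 5 × 40.8/1000 × 0.953 = 0.19441
  20–24: 5 × 76.0/1000 × 0.934 = 0.35492
  25–29: 5 × 81.4/1000 × 0.932 = 0.37932
  30–34: 5 × 54.3/1000 × 0.912 = 0.24761
  35–39: 5 × 22.6/1000 × 0.899 = 0.10159
  40–44: 5 × 6.5/1000 × 0.890 = 0.02893
  45–49: 5 × 1.0/1000 × 0.889 = 0.00445
Sum = 1.31123
NRR = 0.49020 × 1.31123 = 0.64276
NRR < 1, so the cohort does not fully replace itself.

0.643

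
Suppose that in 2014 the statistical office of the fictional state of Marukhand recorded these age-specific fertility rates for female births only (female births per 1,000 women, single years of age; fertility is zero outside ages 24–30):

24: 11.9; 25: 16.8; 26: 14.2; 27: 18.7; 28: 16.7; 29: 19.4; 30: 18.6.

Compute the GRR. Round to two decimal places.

Sum of female ASFRs = 11.9 + 16.8 + 14.2 + 18.7 + 16.7 + 19.4 + 18.6 = 116.3
GRR = 116.3 / 1000 = 0.1163

0.12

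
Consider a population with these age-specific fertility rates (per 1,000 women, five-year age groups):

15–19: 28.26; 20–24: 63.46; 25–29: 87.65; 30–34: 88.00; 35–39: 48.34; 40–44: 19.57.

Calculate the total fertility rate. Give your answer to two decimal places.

Sum of ASFRs = 28.26 + 63.46 + 87.65 + 88.00 + 48.34 + 19.57 = 335.28
TFR = 5 × 335.28 / 1000 = 1.6764

1.68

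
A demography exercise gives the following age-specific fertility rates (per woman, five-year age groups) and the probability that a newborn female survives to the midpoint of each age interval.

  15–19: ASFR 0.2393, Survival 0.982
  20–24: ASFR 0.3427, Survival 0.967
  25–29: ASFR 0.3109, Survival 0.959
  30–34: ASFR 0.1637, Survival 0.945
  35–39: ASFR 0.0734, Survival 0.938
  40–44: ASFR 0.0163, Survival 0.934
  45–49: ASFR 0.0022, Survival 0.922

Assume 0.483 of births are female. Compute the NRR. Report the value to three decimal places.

2.669

Proportion female at birth = 0.483.
Survival-weighted fertility by age (5·fₓ·Sₓ):
  15–19: 5 × 0.2393 × 0.982 = 1.17496
  20–24: 5 × 0.3427 × 0.967 = 1.65695
  25–29: 5 × 0.3109 × 0.959 = 1.49077
  30–34: 5 × 0.1637 × 0.945 = 0.77348
  35–39: 5 × 0.0734 × 0.938 = 0.34425
  40–44: 5 × 0.0163 × 0.934 = 0.07612
  45–49: 5 × 0.0022 × 0.922 = 0.01014
Sum = 5.52667
NRR = 0.483 × 5.52667 = 2.66938
With NRR above 1 the population is above replacement fertility.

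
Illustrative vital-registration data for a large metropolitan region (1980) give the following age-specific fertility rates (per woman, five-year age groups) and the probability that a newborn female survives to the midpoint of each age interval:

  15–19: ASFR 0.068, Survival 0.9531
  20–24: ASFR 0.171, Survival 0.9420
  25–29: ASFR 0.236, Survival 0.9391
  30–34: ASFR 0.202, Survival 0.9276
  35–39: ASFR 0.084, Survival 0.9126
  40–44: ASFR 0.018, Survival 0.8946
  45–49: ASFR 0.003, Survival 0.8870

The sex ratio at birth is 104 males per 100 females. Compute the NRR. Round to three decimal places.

Proportion female at birth = 100 / (100 + 104) = 0.49020.
Weighting each age-specific rate by interval width and survival:
  15–19: 5 × 0.068 × 0.9531 = 0.32405
  20–24: 5 × 0.171 × 0.9420 = 0.80541
  25–29: 5 × 0.236 × 0.9391 = 1.10814
  30–34: 5 × 0.202 × 0.9276 = 0.93688
  35–39: 5 × 0.084 × 0.9126 = 0.38329
  40–44: 5 × 0.018 × 0.8946 = 0.08051
  45–49: 5 × 0.003 × 0.8870 = 0.01331
Sum = 3.65159
NRR = 0.49020 × 3.65159 = 1.79001
With NRR above 1 the population is above replacement fertility.

1.790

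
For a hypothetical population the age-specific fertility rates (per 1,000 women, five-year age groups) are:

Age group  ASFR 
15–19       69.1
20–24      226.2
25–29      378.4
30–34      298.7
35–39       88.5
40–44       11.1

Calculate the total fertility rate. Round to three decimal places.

Sum of ASFRs = 69.1 + 226.2 + 378.4 + 298.7 + 88.5 + 11.1 = 1072.0
TFR = 5 × 1072.0 / 1000 = 5.36

5.360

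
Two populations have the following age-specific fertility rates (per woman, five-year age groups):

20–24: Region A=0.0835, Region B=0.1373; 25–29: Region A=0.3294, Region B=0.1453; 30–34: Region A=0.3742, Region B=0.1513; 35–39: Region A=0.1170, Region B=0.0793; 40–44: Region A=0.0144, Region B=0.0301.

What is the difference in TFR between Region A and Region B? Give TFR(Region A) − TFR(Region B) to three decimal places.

1.876

Region A:
  Sum of ASFRs = 0.0835 + 0.3294 + 0.3742 + 0.1170 + 0.0144 = 0.9185
  TFR = 5 × 0.9185 = 4.5925
Region B:
  Sum of ASFRs = 0.1373 + 0.1453 + 0.1513 + 0.0793 + 0.0301 = 0.5433
  TFR = 5 × 0.5433 = 2.7165
Difference = 4.5925 − 2.7165 = 1.876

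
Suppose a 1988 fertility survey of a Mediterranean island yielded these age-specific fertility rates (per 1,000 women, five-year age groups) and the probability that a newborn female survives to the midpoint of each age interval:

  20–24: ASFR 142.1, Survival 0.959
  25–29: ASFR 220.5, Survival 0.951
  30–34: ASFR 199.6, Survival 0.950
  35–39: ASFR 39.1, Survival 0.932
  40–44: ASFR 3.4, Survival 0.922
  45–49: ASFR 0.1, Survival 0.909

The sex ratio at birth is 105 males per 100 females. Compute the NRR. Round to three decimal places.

1.403

Proportion female at birth = 100 / (100 + 105) = 0.48780.
Each age group contributes 5 × ASFR × survival:
  20–24: 5 × 142.1/1000 × 0.959 = 0.68137
  25–29: 5 × 220.5/1000 × 0.951 = 1.04848
  30–34: 5 × 199.6/1000 × 0.950 = 0.94810
  35–39: 5 × 39.1/1000 × 0.932 = 0.18221
  40–44: 5 × 3.4/1000 × 0.922 = 0.01567
  45–49: 5 × 0.1/1000 × 0.909 = 0.00045
Sum = 2.87628
NRR = 0.48780 × 2.87628 = 1.40305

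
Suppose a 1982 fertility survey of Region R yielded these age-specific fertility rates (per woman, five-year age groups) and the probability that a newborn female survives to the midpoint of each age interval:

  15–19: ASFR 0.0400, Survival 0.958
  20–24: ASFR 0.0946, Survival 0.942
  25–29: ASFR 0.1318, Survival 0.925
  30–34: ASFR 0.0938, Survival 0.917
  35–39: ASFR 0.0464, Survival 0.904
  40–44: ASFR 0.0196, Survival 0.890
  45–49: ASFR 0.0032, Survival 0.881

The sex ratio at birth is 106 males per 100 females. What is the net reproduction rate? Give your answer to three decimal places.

0.965

Proportion female at birth = 100 / (100 + 106) = 0.48544.
Survival-weighted fertility by age (5·fₓ·Sₓ):
  15–19: 5 × 0.0400 × 0.958 = 0.19160
  20–24: 5 × 0.0946 × 0.942 = 0.44557
  25–29: 5 × 0.1318 × 0.925 = 0.60958
  30–34: 5 × 0.0938 × 0.917 = 0.43007
  35–39: 5 × 0.0464 × 0.904 = 0.20973
  40–44: 5 × 0.0196 × 0.890 = 0.08722
  45–49: 5 × 0.0032 × 0.881 = 0.01410
Sum = 1.98787
NRR = 0.48544 × 1.98787 = 0.96499
An NRR under 1 implies long-run decline under these rates.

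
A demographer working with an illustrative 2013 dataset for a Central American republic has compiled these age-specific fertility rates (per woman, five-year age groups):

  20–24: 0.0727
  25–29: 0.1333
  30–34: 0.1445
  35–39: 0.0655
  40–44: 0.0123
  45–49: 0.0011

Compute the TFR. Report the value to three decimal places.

2.147

Sum of ASFRs = 0.0727 + 0.1333 + 0.1445 + 0.0655 + 0.0123 + 0.0011 = 0.4294
TFR = 5 × 0.4294 = 2.147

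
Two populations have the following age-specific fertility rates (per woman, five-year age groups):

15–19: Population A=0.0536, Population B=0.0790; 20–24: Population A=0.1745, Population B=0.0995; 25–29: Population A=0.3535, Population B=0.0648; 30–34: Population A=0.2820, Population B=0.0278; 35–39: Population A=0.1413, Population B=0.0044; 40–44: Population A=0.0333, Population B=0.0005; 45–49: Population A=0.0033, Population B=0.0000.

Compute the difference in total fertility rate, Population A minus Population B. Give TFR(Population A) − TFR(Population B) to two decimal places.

3.83

Population A:
  Sum of ASFRs = 0.0536 + 0.1745 + 0.3535 + 0.2820 + 0.1413 + 0.0333 + 0.0033 = 1.0415
  TFR = 5 × 1.0415 = 5.2075
Population B:
  Sum of ASFRs = 0.0790 + 0.0995 + 0.0648 + 0.0278 + 0.0044 + 0.0005 + 0.0000 = 0.2760
  TFR = 5 × 0.2760 = 1.38
Difference = 5.2075 − 1.38 = 3.8275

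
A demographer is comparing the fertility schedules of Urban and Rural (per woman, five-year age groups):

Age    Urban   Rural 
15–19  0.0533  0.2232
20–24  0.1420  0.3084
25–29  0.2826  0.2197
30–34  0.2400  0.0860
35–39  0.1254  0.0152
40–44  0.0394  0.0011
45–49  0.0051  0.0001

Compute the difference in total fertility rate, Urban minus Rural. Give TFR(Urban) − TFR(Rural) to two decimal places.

0.17

Urban:
  Sum of ASFRs = 0.0533 + 0.1420 + 0.2826 + 0.2400 + 0.1254 + 0.0394 + 0.0051 = 0.8878
  TFR = 5 × 0.8878 = 4.439
Rural:
  Sum of ASFRs = 0.2232 + 0.3084 + 0.2197 + 0.0860 + 0.0152 + 0.0011 + 0.0001 = 0.8537
  TFR = 5 × 0.8537 = 4.2685
Difference = 4.439 − 4.2685 = 0.1705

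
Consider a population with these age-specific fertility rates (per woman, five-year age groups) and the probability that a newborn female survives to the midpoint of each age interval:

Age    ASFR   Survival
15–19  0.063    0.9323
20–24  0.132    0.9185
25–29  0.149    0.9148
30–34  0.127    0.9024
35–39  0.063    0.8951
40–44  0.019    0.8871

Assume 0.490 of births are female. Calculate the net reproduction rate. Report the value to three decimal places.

Proportion female at birth = 0.490.
Each age group contributes 5 × ASFR × survival:
  15–19: 5 × 0.063 × 0.9323 = 0.29367
  20–24: 5 × 0.132 × 0.9185 = 0.60621
  25–29: 5 × 0.149 × 0.9148 = 0.68153
  30–34: 5 × 0.127 × 0.9024 = 0.57302
  35–39: 5 × 0.063 × 0.8951 = 0.28196
  40–44: 5 × 0.019 × 0.8871 = 0.08427
Sum = 2.52066
NRR = 0.490 × 2.52066 = 1.23512
With NRR above 1 the population is above replacement fertility.

1.235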